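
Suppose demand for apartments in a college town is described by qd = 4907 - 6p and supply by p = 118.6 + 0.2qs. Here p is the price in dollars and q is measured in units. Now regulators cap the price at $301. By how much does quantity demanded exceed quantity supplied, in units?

2189

Rearranging supply gives qs = 5p - 593. Setting quantity demanded equal to quantity supplied, 4907 - 6p = 5p - 593, gives p* = 500 and q* = 1907.
The ceiling of 301 is below the equilibrium price 500, so it binds.
At p = 301: qd = 4907 - 6·301 = 3101 and qs = 5·301 - 593 = 912.
Shortage = qd - qs = 3101 - 912 = 2189.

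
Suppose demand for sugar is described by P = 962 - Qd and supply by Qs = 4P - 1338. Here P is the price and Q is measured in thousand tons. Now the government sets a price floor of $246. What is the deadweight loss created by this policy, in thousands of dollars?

0

Rearranging demand gives Qd = 962 - P. Without the control the market clears where 962 - P = 4P - 1338, i.e. P* = 460 and Q* = 502.
The floor of 246 is below the equilibrium price 460, so it is not binding; the market clears at P* = 460, Q* = 502.
Since the control does not bind, no trades are prevented and deadweight loss is zero.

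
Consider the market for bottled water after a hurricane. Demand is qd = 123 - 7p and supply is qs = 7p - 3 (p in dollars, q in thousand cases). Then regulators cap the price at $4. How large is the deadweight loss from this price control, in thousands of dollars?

In a free market, 123 - 7p = 7p - 3 gives the equilibrium p* = 9, q* = 60.
Since 4 < 9, the ceiling is binding.
At p = 4: qd = 123 - 7·4 = 95 and qs = 7·4 - 3 = 25.
Quantity traded falls to 25. At q = 25 the demand price is (123 - 25)/7 = 14 and the supply price is (3 + 25)/7 = 4.
Deadweight loss = ½ · (14 - 4) · (60 - 25) = ½ · 10 · 35 = 175.

175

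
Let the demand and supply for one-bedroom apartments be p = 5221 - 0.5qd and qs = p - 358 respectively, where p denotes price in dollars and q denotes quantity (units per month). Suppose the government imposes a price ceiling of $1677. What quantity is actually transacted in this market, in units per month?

Rearranging demand gives qd = 10442 - 2p. Setting quantity demanded equal to quantity supplied, 10442 - 2p = p - 358, gives p* = 3600 and q* = 3242.
Because the ceiling (1677) lies below the market-clearing price, it is binding.
At p = 1677: qd = 10442 - 2·1677 = 7088 and qs = 1677 - 358 = 1319.
The quantity actually transacted is the short side, supply: 1319.

1319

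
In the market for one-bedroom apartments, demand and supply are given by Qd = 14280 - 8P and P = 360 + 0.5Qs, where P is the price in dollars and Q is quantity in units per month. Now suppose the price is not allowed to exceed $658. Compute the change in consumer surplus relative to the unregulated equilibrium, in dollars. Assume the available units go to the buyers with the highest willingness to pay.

324591

Rearranging supply gives Qs = 2P - 720. Without the control the market clears where 14280 - 8P = 2P - 720, i.e. P* = 1500 and Q* = 2280.
Because the ceiling (658) lies below the market-clearing price, it is binding.
At P = 658: Qd = 14280 - 8·658 = 9016 and Qs = 2·658 - 720 = 596.
Consumer surplus without the control is ½ · (1785 - 1500) · 2280 = 324900.
With the ceiling, 596 units are sold at 658 (assume they go to the highest-value buyers). The demand price at Q = 596 is 1710.5, so CS = ½ · [(1785 - 658) + (1710.5 - 658)] · 596 = 649491.
Change in consumer surplus = 649491 - 324900 = 324591.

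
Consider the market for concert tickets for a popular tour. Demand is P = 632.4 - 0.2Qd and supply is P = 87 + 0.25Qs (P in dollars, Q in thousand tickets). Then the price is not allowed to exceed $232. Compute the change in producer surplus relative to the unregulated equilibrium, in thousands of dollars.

-141568

Rearranging demand gives Qd = 3162 - 5P; rearranging supply gives Qs = 4P - 348. Setting quantity demanded equal to quantity supplied, 3162 - 5P = 4P - 348, gives P* = 390 and Q* = 1212.
The ceiling of 232 is below the equilibrium price 390, so it binds.
At P = 232: Qd = 3162 - 5·232 = 2002 and Qs = 4·232 - 348 = 580.
Producer surplus without the control is ½ · (390 - 87) · 1212 = 183618.
With the ceiling, producers sell 580 units at 232, so PS = ½ · (232 - 87) · 580 = 42050.
Change in producer surplus = 42050 - 183618 = -141568.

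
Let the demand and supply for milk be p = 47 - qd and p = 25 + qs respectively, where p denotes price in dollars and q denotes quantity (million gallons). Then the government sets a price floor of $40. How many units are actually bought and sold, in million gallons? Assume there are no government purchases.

Rearranging demand gives qd = 47 - p; rearranging supply gives qs = p - 25. Without the control the market clears where 47 - p = p - 25, i.e. p* = 36 and q* = 11.
Since 40 > 36, the floor is binding.
At p = 40: qd = 47 - 40 = 7 and qs = 40 - 25 = 15.
The quantity actually transacted is the short side, demand: 7.

7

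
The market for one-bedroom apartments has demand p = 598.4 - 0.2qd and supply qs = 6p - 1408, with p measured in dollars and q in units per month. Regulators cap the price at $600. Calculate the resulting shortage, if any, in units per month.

0

Rearranging demand gives qd = 2992 - 5p. In a free market, 2992 - 5p = 6p - 1408 gives the equilibrium p* = 400, q* = 992.
Since 600 is above p* = 400, the ceiling does not bind and the free-market outcome prevails.
Since the control does not bind, there is no shortage.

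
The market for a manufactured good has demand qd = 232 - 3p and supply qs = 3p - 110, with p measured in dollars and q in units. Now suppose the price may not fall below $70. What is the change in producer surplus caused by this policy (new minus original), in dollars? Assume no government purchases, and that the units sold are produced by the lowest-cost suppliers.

Without the control the market clears where 232 - 3p = 3p - 110, i.e. p* = 57 and q* = 61.
Since 70 > 57, the floor is binding.
At p = 70: qd = 232 - 3·70 = 22 and qs = 3·70 - 110 = 100.
Producer surplus without the control is ½ · (57 - 110/3) · 61 = 3721/6.
With the floor, 22 units are sold at 70. The supply price at q = 22 is 44, so PS = ½ · [(70 - 110/3) + (70 - 44)] · 22 = 1958/3.
Change in producer surplus = 1958/3 - 3721/6 = 32.5.

32.5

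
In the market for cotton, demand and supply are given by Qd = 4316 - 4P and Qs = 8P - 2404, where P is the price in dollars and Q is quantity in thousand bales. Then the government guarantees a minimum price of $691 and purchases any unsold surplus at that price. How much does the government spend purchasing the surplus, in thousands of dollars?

Equilibrium: 4316 - 4P = 8P - 2404, so 6720 = 12P and P* = 560, Q* = 2076.
Because the floor (691) lies above the market-clearing price, it is binding.
At P = 691: Qd = 4316 - 4·691 = 1552 and Qs = 8·691 - 2404 = 3124.
Surplus = Qs - Qd = 1572.
Government expenditure = surplus × support price = 1572 × 691 = 1086252.

1086252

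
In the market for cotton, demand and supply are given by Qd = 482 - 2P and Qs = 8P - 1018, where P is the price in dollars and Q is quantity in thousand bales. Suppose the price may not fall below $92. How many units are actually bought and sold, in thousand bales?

Without the control the market clears where 482 - 2P = 8P - 1018, i.e. P* = 150 and Q* = 182.
The floor of 92 is below the equilibrium price 150, so it is not binding; the market clears at P* = 150, Q* = 182.

182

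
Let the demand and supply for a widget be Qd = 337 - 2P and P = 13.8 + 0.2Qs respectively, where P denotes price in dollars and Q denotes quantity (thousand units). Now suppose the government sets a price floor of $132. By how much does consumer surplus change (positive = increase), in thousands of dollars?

-10878

Rearranging supply gives Qs = 5P - 69. Setting quantity demanded equal to quantity supplied, 337 - 2P = 5P - 69, gives P* = 58 and Q* = 221.
Because the floor (132) lies above the market-clearing price, it is binding.
At P = 132: Qd = 337 - 2·132 = 73 and Qs = 5·132 - 69 = 591.
Consumer surplus without the control is ½ · (168.5 - 58) · 221 = 12210.25.
With the floor, consumers buy 73 units at 132, so CS = ½ · (168.5 - 132) · 73 = 1332.25.
Change in consumer surplus = 1332.25 - 12210.25 = -10878.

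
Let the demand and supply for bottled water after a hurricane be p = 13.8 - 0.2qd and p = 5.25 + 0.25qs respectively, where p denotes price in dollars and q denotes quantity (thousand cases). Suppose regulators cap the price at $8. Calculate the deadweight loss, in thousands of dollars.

14.4

Rearranging demand gives qd = 69 - 5p; rearranging supply gives qs = 4p - 21. Setting quantity demanded equal to quantity supplied, 69 - 5p = 4p - 21, gives p* = 10 and q* = 19.
Because the ceiling (8) lies below the market-clearing price, it is binding.
At p = 8: qd = 69 - 5·8 = 29 and qs = 4·8 - 21 = 11.
Quantity traded falls to 11. At q = 11 the demand price is (69 - 11)/5 = 11.6 and the supply price is (21 + 11)/4 = 8.
Deadweight loss = ½ · (11.6 - 8) · (19 - 11) = ½ · 3.6 · 8 = 14.4.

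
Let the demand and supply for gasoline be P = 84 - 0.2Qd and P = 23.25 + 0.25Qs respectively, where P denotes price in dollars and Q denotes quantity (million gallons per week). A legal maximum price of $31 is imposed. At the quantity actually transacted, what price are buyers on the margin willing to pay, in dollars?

77.8

Rearranging demand gives Qd = 420 - 5P; rearranging supply gives Qs = 4P - 93. Equilibrium: 420 - 5P = 4P - 93, so 513 = 9P and P* = 57, Q* = 135.
Since 31 < 57, the ceiling is binding.
At P = 31: Qd = 420 - 5·31 = 265 and Qs = 4·31 - 93 = 31.
Only 31 units reach the market. On the demand curve, the marginal buyer's willingness to pay at Q = 31 is (420 - 31)/5 = 77.8.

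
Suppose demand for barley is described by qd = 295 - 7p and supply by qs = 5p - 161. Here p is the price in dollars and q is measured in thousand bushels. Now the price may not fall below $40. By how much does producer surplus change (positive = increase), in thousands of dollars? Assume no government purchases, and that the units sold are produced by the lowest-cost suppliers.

10.4

Equilibrium: 295 - 7p = 5p - 161, so 456 = 12p and p* = 38, q* = 29.
Since 40 > 38, the floor is binding.
At p = 40: qd = 295 - 7·40 = 15 and qs = 5·40 - 161 = 39.
Producer surplus without the control is ½ · (38 - 32.2) · 29 = 84.1.
With the floor, 15 units are sold at 40. The supply price at q = 15 is 35.2, so PS = ½ · [(40 - 32.2) + (40 - 35.2)] · 15 = 94.5.
Change in producer surplus = 94.5 - 84.1 = 10.4.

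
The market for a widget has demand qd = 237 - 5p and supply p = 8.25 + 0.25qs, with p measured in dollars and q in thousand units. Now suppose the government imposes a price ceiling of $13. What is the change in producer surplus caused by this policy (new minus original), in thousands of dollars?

-901

Rearranging supply gives qs = 4p - 33. In a free market, 237 - 5p = 4p - 33 gives the equilibrium p* = 30, q* = 87.
Since 13 < 30, the ceiling is binding.
At p = 13: qd = 237 - 5·13 = 172 and qs = 4·13 - 33 = 19.
Producer surplus without the control is ½ · (30 - 8.25) · 87 = 946.125.
With the ceiling, producers sell 19 units at 13, so PS = ½ · (13 - 8.25) · 19 = 45.125.
Change in producer surplus = 45.125 - 946.125 = -901.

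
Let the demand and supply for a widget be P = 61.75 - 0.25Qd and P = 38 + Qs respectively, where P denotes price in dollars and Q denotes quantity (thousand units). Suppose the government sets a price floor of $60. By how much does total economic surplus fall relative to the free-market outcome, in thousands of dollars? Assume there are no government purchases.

Rearranging demand gives Qd = 247 - 4P; rearranging supply gives Qs = P - 38. Equilibrium: 247 - 4P = P - 38, so 285 = 5P and P* = 57, Q* = 19.
Because the floor (60) lies above the market-clearing price, it is binding.
At P = 60: Qd = 247 - 4·60 = 7 and Qs = 60 - 38 = 22.
Quantity traded falls to 7. At Q = 7 the demand price is (247 - 7)/4 = 60 and the supply price is 38 + 7 = 45.
Deadweight loss = ½ · (60 - 45) · (19 - 7) = ½ · 15 · 12 = 90.

90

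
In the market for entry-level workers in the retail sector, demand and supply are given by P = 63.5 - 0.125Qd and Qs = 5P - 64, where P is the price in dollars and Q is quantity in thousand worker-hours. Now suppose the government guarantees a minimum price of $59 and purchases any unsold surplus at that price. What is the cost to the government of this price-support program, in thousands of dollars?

11505

Rearranging demand gives Qd = 508 - 8P. Setting quantity demanded equal to quantity supplied, 508 - 8P = 5P - 64, gives P* = 44 and Q* = 156.
Because the floor (59) lies above the market-clearing price, it is binding.
At P = 59: Qd = 508 - 8·59 = 36 and Qs = 5·59 - 64 = 231.
Surplus = Qs - Qd = 195.
Government expenditure = surplus × support price = 195 × 59 = 11505.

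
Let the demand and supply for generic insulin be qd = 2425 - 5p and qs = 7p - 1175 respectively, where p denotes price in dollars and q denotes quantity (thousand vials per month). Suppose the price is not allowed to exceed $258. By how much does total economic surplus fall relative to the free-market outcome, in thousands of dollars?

14817.6

Setting quantity demanded equal to quantity supplied, 2425 - 5p = 7p - 1175, gives p* = 300 and q* = 925.
Because the ceiling (258) lies below the market-clearing price, it is binding.
At p = 258: qd = 2425 - 5·258 = 1135 and qs = 7·258 - 1175 = 631.
Quantity traded falls to 631. At q = 631 the demand price is (2425 - 631)/5 = 358.8 and the supply price is (1175 + 631)/7 = 258.
Deadweight loss = ½ · (358.8 - 258) · (925 - 631) = ½ · 100.8 · 294 = 14817.6.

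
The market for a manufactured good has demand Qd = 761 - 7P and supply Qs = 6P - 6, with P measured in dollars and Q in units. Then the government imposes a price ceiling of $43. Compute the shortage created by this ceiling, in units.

208

In a free market, 761 - 7P = 6P - 6 gives the equilibrium P* = 59, Q* = 348.
The ceiling of 43 is below the equilibrium price 59, so it binds.
At P = 43: Qd = 761 - 7·43 = 460 and Qs = 6·43 - 6 = 252.
Shortage = Qd - Qs = 460 - 252 = 208.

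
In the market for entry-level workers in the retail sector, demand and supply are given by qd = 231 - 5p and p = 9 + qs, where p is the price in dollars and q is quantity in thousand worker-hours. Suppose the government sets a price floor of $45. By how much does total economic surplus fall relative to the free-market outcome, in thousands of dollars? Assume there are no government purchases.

Rearranging supply gives qs = p - 9. In a free market, 231 - 5p = p - 9 gives the equilibrium p* = 40, q* = 31.
Because the floor (45) lies above the market-clearing price, it is binding.
At p = 45: qd = 231 - 5·45 = 6 and qs = 45 - 9 = 36.
Quantity traded falls to 6. At q = 6 the demand price is (231 - 6)/5 = 45 and the supply price is 9 + 6 = 15.
Deadweight loss = ½ · (45 - 15) · (31 - 6) = ½ · 30 · 25 = 375.

375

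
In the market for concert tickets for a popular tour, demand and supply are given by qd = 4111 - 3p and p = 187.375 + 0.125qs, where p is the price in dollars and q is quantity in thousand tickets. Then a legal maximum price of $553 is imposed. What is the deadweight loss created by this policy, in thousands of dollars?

0

Rearranging supply gives qs = 8p - 1499. Without the control the market clears where 4111 - 3p = 8p - 1499, i.e. p* = 510 and q* = 2581.
Since 553 is above p* = 510, the ceiling does not bind and the free-market outcome prevails.
Since the control does not bind, no trades are prevented and deadweight loss is zero.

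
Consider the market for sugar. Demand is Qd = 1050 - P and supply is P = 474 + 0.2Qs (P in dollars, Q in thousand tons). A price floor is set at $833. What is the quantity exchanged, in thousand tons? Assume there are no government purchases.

Rearranging supply gives Qs = 5P - 2370. In a free market, 1050 - P = 5P - 2370 gives the equilibrium P* = 570, Q* = 480.
The floor of 833 is above the equilibrium price 570, so it binds.
At P = 833: Qd = 1050 - 833 = 217 and Qs = 5·833 - 2370 = 1795.
The quantity actually transacted is the short side, demand: 217.

217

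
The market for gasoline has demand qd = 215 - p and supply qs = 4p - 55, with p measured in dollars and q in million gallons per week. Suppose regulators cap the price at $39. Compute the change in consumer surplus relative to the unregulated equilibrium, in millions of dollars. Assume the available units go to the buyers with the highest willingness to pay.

-285

In a free market, 215 - p = 4p - 55 gives the equilibrium p* = 54, q* = 161.
Since 39 < 54, the ceiling is binding.
At p = 39: qd = 215 - 39 = 176 and qs = 4·39 - 55 = 101.
Consumer surplus without the control is ½ · (215 - 54) · 161 = 12960.5.
With the ceiling, 101 units are sold at 39 (assume they go to the highest-value buyers). The demand price at q = 101 is 114, so CS = ½ · [(215 - 39) + (114 - 39)] · 101 = 12675.5.
Change in consumer surplus = 12675.5 - 12960.5 = -285.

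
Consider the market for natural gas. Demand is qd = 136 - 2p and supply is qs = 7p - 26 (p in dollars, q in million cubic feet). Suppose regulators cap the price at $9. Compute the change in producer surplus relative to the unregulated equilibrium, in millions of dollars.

Without the control the market clears where 136 - 2p = 7p - 26, i.e. p* = 18 and q* = 100.
The ceiling of 9 is below the equilibrium price 18, so it binds.
At p = 9: qd = 136 - 2·9 = 118 and qs = 7·9 - 26 = 37.
Producer surplus without the control is ½ · (18 - 26/7) · 100 = 5000/7.
With the ceiling, producers sell 37 units at 9, so PS = ½ · (9 - 26/7) · 37 = 1369/14.
Change in producer surplus = 1369/14 - 5000/7 = -616.5.

-616.5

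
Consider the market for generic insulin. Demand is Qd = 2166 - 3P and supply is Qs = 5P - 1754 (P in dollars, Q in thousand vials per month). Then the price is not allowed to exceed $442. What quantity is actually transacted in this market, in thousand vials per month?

Setting quantity demanded equal to quantity supplied, 2166 - 3P = 5P - 1754, gives P* = 490 and Q* = 696.
The ceiling of 442 is below the equilibrium price 490, so it binds.
At P = 442: Qd = 2166 - 3·442 = 840 and Qs = 5·442 - 1754 = 456.
The quantity actually transacted is the short side, supply: 456.

456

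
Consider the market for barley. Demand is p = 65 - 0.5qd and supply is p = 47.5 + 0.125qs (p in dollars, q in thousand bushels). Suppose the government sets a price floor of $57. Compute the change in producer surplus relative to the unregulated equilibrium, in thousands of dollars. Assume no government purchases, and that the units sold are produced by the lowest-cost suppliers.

87

Rearranging demand gives qd = 130 - 2p; rearranging supply gives qs = 8p - 380. Without the control the market clears where 130 - 2p = 8p - 380, i.e. p* = 51 and q* = 28.
Because the floor (57) lies above the market-clearing price, it is binding.
At p = 57: qd = 130 - 2·57 = 16 and qs = 8·57 - 380 = 76.
Producer surplus without the control is ½ · (51 - 47.5) · 28 = 49.
With the floor, 16 units are sold at 57. The supply price at q = 16 is 49.5, so PS = ½ · [(57 - 47.5) + (57 - 49.5)] · 16 = 136.
Change in producer surplus = 136 - 49 = 87.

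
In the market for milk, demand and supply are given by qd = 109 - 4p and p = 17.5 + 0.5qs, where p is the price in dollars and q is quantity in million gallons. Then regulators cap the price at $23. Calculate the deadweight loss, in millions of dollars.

Rearranging supply gives qs = 2p - 35. Setting quantity demanded equal to quantity supplied, 109 - 4p = 2p - 35, gives p* = 24 and q* = 13.
The ceiling of 23 is below the equilibrium price 24, so it binds.
At p = 23: qd = 109 - 4·23 = 17 and qs = 2·23 - 35 = 11.
Quantity traded falls to 11. At q = 11 the demand price is (109 - 11)/4 = 24.5 and the supply price is (35 + 11)/2 = 23.
Deadweight loss = ½ · (24.5 - 23) · (13 - 11) = ½ · 1.5 · 2 = 1.5.

1.5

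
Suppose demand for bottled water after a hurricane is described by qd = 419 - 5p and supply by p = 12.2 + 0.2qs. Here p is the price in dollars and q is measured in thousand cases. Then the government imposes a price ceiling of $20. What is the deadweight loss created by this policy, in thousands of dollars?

3920

Rearranging supply gives qs = 5p - 61. Equilibrium: 419 - 5p = 5p - 61, so 480 = 10p and p* = 48, q* = 179.
The ceiling of 20 is below the equilibrium price 48, so it binds.
At p = 20: qd = 419 - 5·20 = 319 and qs = 5·20 - 61 = 39.
Quantity traded falls to 39. At q = 39 the demand price is (419 - 39)/5 = 76 and the supply price is (61 + 39)/5 = 20.
Deadweight loss = ½ · (76 - 20) · (179 - 39) = ½ · 56 · 140 = 3920.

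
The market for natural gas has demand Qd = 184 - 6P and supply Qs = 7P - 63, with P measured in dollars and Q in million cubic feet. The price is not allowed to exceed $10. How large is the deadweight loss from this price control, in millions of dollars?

614.25

Without the control the market clears where 184 - 6P = 7P - 63, i.e. P* = 19 and Q* = 70.
The ceiling of 10 is below the equilibrium price 19, so it binds.
At P = 10: Qd = 184 - 6·10 = 124 and Qs = 7·10 - 63 = 7.
Quantity traded falls to 7. At Q = 7 the demand price is (184 - 7)/6 = 29.5 and the supply price is (63 + 7)/7 = 10.
Deadweight loss = ½ · (29.5 - 10) · (70 - 7) = ½ · 19.5 · 63 = 614.25.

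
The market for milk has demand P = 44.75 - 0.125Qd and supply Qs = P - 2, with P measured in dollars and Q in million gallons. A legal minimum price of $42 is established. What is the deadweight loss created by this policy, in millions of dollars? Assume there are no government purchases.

144

Rearranging demand gives Qd = 358 - 8P. In a free market, 358 - 8P = P - 2 gives the equilibrium P* = 40, Q* = 38.
The floor of 42 is above the equilibrium price 40, so it binds.
At P = 42: Qd = 358 - 8·42 = 22 and Qs = 42 - 2 = 40.
Quantity traded falls to 22. At Q = 22 the demand price is (358 - 22)/8 = 42 and the supply price is 2 + 22 = 24.
Deadweight loss = ½ · (42 - 24) · (38 - 22) = ½ · 18 · 16 = 144.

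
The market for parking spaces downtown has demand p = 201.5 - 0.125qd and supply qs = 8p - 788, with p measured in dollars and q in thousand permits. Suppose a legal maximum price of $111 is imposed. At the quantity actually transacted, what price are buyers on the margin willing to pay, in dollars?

Rearranging demand gives qd = 1612 - 8p. Without the control the market clears where 1612 - 8p = 8p - 788, i.e. p* = 150 and q* = 412.
Since 111 < 150, the ceiling is binding.
At p = 111: qd = 1612 - 8·111 = 724 and qs = 8·111 - 788 = 100.
Only 100 units reach the market. On the demand curve, the marginal buyer's willingness to pay at q = 100 is (1612 - 100)/8 = 189.

189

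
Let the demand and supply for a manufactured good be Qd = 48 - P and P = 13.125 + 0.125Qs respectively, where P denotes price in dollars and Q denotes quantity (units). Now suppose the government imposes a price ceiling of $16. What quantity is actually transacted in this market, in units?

23

Rearranging supply gives Qs = 8P - 105. Setting quantity demanded equal to quantity supplied, 48 - P = 8P - 105, gives P* = 17 and Q* = 31.
Because the ceiling (16) lies below the market-clearing price, it is binding.
At P = 16: Qd = 48 - 16 = 32 and Qs = 8·16 - 105 = 23.
The quantity actually transacted is the short side, supply: 23.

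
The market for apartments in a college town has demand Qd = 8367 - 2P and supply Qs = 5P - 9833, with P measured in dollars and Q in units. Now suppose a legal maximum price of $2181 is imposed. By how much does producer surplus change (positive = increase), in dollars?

Without the control the market clears where 8367 - 2P = 5P - 9833, i.e. P* = 2600 and Q* = 3167.
The ceiling of 2181 is below the equilibrium price 2600, so it binds.
At P = 2181: Qd = 8367 - 2·2181 = 4005 and Qs = 5·2181 - 9833 = 1072.
Producer surplus without the control is ½ · (2600 - 1966.6) · 3167 = 1002988.9.
With the ceiling, producers sell 1072 units at 2181, so PS = ½ · (2181 - 1966.6) · 1072 = 114918.4.
Change in producer surplus = 114918.4 - 1002988.9 = -888070.5.

-888070.5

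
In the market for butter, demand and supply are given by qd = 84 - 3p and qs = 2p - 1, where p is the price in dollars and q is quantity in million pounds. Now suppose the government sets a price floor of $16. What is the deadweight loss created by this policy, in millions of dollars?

Without the control the market clears where 84 - 3p = 2p - 1, i.e. p* = 17 and q* = 33.
The floor of 16 is below the equilibrium price 17, so it is not binding; the market clears at p* = 17, q* = 33.
Since the control does not bind, no trades are prevented and deadweight loss is zero.

0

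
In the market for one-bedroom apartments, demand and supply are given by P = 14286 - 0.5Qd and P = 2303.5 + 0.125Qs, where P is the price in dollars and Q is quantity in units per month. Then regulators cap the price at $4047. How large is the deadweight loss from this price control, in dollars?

Rearranging demand gives Qd = 28572 - 2P; rearranging supply gives Qs = 8P - 18428. Without the control the market clears where 28572 - 2P = 8P - 18428, i.e. P* = 4700 and Q* = 19172.
The ceiling of 4047 is below the equilibrium price 4700, so it binds.
At P = 4047: Qd = 28572 - 2·4047 = 20478 and Qs = 8·4047 - 18428 = 13948.
Quantity traded falls to 13948. At Q = 13948 the demand price is (28572 - 13948)/2 = 7312 and the supply price is (18428 + 13948)/8 = 4047.
Deadweight loss = ½ · (7312 - 4047) · (19172 - 13948) = ½ · 3265 · 5224 = 8528180.

8528180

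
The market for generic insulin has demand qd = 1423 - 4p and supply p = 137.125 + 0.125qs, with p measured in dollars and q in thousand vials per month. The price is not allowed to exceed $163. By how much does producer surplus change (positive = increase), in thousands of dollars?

Rearranging supply gives qs = 8p - 1097. Without the control the market clears where 1423 - 4p = 8p - 1097, i.e. p* = 210 and q* = 583.
Because the ceiling (163) lies below the market-clearing price, it is binding.
At p = 163: qd = 1423 - 4·163 = 771 and qs = 8·163 - 1097 = 207.
Producer surplus without the control is ½ · (210 - 137.125) · 583 = 21243.0625.
With the ceiling, producers sell 207 units at 163, so PS = ½ · (163 - 137.125) · 207 = 2678.0625.
Change in producer surplus = 2678.0625 - 21243.0625 = -18565.

-18565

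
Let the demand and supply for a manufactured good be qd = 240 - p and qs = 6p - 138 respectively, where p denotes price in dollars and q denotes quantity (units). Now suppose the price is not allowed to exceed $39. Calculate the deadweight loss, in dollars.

In a free market, 240 - p = 6p - 138 gives the equilibrium p* = 54, q* = 186.
The ceiling of 39 is below the equilibrium price 54, so it binds.
At p = 39: qd = 240 - 39 = 201 and qs = 6·39 - 138 = 96.
Quantity traded falls to 96. At q = 96 the demand price is 240 - 96 = 144 and the supply price is (138 + 96)/6 = 39.
Deadweight loss = ½ · (144 - 39) · (186 - 96) = ½ · 105 · 90 = 4725.

4725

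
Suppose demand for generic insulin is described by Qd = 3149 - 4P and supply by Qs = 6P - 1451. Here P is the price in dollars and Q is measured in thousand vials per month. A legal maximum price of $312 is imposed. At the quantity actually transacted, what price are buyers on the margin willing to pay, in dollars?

Without the control the market clears where 3149 - 4P = 6P - 1451, i.e. P* = 460 and Q* = 1309.
Because the ceiling (312) lies below the market-clearing price, it is binding.
At P = 312: Qd = 3149 - 4·312 = 1901 and Qs = 6·312 - 1451 = 421.
Only 421 units reach the market. On the demand curve, the marginal buyer's willingness to pay at Q = 421 is (3149 - 421)/4 = 682.

682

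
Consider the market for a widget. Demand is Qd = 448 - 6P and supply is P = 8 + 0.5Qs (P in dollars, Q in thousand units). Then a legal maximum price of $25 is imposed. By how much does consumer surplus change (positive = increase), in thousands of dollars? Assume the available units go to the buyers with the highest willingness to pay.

Rearranging supply gives Qs = 2P - 16. Setting quantity demanded equal to quantity supplied, 448 - 6P = 2P - 16, gives P* = 58 and Q* = 100.
Because the ceiling (25) lies below the market-clearing price, it is binding.
At P = 25: Qd = 448 - 6·25 = 298 and Qs = 2·25 - 16 = 34.
Consumer surplus without the control is ½ · (224/3 - 58) · 100 = 2500/3.
With the ceiling, 34 units are sold at 25 (assume they go to the highest-value buyers). The demand price at Q = 34 is 69, so CS = ½ · [(224/3 - 25) + (69 - 25)] · 34 = 4777/3.
Change in consumer surplus = 4777/3 - 2500/3 = 759.

759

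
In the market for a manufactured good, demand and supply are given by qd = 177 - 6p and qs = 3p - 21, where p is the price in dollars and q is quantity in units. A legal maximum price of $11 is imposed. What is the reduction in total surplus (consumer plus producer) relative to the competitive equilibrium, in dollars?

Without the control the market clears where 177 - 6p = 3p - 21, i.e. p* = 22 and q* = 45.
Since 11 < 22, the ceiling is binding.
At p = 11: qd = 177 - 6·11 = 111 and qs = 3·11 - 21 = 12.
Quantity traded falls to 12. At q = 12 the demand price is (177 - 12)/6 = 27.5 and the supply price is (21 + 12)/3 = 11.
Deadweight loss = ½ · (27.5 - 11) · (45 - 12) = ½ · 16.5 · 33 = 272.25.

272.25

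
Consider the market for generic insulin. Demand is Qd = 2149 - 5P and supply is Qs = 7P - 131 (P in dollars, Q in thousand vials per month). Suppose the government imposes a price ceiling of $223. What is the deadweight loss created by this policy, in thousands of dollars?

0

Without the control the market clears where 2149 - 5P = 7P - 131, i.e. P* = 190 and Q* = 1199.
The ceiling of 223 is above the equilibrium price 190, so it is not binding; the market clears at P* = 190, Q* = 1199.
Since the control does not bind, no trades are prevented and deadweight loss is zero.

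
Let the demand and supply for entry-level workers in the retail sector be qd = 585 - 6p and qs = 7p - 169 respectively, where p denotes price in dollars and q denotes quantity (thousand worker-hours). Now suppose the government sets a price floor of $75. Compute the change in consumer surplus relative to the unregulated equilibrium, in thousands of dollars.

-3162

Equilibrium: 585 - 6p = 7p - 169, so 754 = 13p and p* = 58, q* = 237.
Because the floor (75) lies above the market-clearing price, it is binding.
At p = 75: qd = 585 - 6·75 = 135 and qs = 7·75 - 169 = 356.
Consumer surplus without the control is ½ · (97.5 - 58) · 237 = 4680.75.
With the floor, consumers buy 135 units at 75, so CS = ½ · (97.5 - 75) · 135 = 1518.75.
Change in consumer surplus = 1518.75 - 4680.75 = -3162.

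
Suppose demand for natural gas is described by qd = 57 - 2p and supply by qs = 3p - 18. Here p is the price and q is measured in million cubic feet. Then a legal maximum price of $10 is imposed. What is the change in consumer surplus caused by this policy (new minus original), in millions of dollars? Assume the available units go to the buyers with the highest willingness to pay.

In a free market, 57 - 2p = 3p - 18 gives the equilibrium p* = 15, q* = 27.
The ceiling of 10 is below the equilibrium price 15, so it binds.
At p = 10: qd = 57 - 2·10 = 37 and qs = 3·10 - 18 = 12.
Consumer surplus without the control is ½ · (28.5 - 15) · 27 = 182.25.
With the ceiling, 12 units are sold at 10 (assume they go to the highest-value buyers). The demand price at q = 12 is 22.5, so CS = ½ · [(28.5 - 10) + (22.5 - 10)] · 12 = 186.
Change in consumer surplus = 186 - 182.25 = 3.75.

3.75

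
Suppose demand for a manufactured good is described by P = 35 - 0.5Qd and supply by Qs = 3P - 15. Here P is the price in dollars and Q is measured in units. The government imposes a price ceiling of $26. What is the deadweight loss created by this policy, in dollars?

0

Rearranging demand gives Qd = 70 - 2P. Without the control the market clears where 70 - 2P = 3P - 15, i.e. P* = 17 and Q* = 36.
Since 26 is above P* = 17, the ceiling does not bind and the free-market outcome prevails.
Since the control does not bind, no trades are prevented and deadweight loss is zero.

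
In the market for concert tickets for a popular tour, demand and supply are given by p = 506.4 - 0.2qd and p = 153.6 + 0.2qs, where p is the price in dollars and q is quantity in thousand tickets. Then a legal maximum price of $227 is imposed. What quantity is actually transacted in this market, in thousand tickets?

Rearranging demand gives qd = 2532 - 5p; rearranging supply gives qs = 5p - 768. Without the control the market clears where 2532 - 5p = 5p - 768, i.e. p* = 330 and q* = 882.
Since 227 < 330, the ceiling is binding.
At p = 227: qd = 2532 - 5·227 = 1397 and qs = 5·227 - 768 = 367.
The quantity actually transacted is the short side, supply: 367.

367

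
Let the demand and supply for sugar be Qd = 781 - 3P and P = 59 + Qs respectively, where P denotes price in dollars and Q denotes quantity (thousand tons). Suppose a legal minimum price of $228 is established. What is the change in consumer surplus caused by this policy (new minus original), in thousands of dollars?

Rearranging supply gives Qs = P - 59. Equilibrium: 781 - 3P = P - 59, so 840 = 4P and P* = 210, Q* = 151.
The floor of 228 is above the equilibrium price 210, so it binds.
At P = 228: Qd = 781 - 3·228 = 97 and Qs = 228 - 59 = 169.
Consumer surplus without the control is ½ · (781/3 - 210) · 151 = 22801/6.
With the floor, consumers buy 97 units at 228, so CS = ½ · (781/3 - 228) · 97 = 9409/6.
Change in consumer surplus = 9409/6 - 22801/6 = -2232.

-2232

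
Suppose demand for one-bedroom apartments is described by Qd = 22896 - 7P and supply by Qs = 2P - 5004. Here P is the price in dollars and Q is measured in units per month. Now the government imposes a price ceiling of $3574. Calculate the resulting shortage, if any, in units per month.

0

In a free market, 22896 - 7P = 2P - 5004 gives the equilibrium P* = 3100, Q* = 1196.
Since 3574 is above P* = 3100, the ceiling does not bind and the free-market outcome prevails.
Since the control does not bind, there is no shortage.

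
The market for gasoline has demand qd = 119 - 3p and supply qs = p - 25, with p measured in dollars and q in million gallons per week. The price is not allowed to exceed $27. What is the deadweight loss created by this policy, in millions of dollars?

54

Equilibrium: 119 - 3p = p - 25, so 144 = 4p and p* = 36, q* = 11.
The ceiling of 27 is below the equilibrium price 36, so it binds.
At p = 27: qd = 119 - 3·27 = 38 and qs = 27 - 25 = 2.
Quantity traded falls to 2. At q = 2 the demand price is (119 - 2)/3 = 39 and the supply price is 25 + 2 = 27.
Deadweight loss = ½ · (39 - 27) · (11 - 2) = ½ · 12 · 9 = 54.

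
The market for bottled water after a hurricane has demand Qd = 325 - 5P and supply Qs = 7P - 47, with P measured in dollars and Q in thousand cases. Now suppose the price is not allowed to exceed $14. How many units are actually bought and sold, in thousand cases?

In a free market, 325 - 5P = 7P - 47 gives the equilibrium P* = 31, Q* = 170.
The ceiling of 14 is below the equilibrium price 31, so it binds.
At P = 14: Qd = 325 - 5·14 = 255 and Qs = 7·14 - 47 = 51.
The quantity actually transacted is the short side, supply: 51.

51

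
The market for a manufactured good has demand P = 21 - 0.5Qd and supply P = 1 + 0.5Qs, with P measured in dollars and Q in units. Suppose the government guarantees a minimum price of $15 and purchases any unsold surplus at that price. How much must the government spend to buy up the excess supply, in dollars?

Rearranging demand gives Qd = 42 - 2P; rearranging supply gives Qs = 2P - 2. In a free market, 42 - 2P = 2P - 2 gives the equilibrium P* = 11, Q* = 20.
The floor of 15 is above the equilibrium price 11, so it binds.
At P = 15: Qd = 42 - 2·15 = 12 and Qs = 2·15 - 2 = 28.
Surplus = Qs - Qd = 16.
Government expenditure = surplus × support price = 16 × 15 = 240.

240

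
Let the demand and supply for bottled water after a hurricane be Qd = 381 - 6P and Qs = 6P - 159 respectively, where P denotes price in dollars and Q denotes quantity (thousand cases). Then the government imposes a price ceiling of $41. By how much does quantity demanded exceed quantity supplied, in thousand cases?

Without the control the market clears where 381 - 6P = 6P - 159, i.e. P* = 45 and Q* = 111.
Since 41 < 45, the ceiling is binding.
At P = 41: Qd = 381 - 6·41 = 135 and Qs = 6·41 - 159 = 87.
Shortage = Qd - Qs = 135 - 87 = 48.

48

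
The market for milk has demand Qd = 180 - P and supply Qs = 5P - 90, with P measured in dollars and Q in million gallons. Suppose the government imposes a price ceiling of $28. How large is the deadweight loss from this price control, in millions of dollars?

Without the control the market clears where 180 - P = 5P - 90, i.e. P* = 45 and Q* = 135.
Since 28 < 45, the ceiling is binding.
At P = 28: Qd = 180 - 28 = 152 and Qs = 5·28 - 90 = 50.
Quantity traded falls to 50. At Q = 50 the demand price is 180 - 50 = 130 and the supply price is (90 + 50)/5 = 28.
Deadweight loss = ½ · (130 - 28) · (135 - 50) = ½ · 102 · 85 = 4335.

4335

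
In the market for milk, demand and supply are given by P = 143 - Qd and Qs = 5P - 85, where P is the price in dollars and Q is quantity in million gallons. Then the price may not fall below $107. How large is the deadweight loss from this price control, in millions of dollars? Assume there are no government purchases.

2856.6

Rearranging demand gives Qd = 143 - P. In a free market, 143 - P = 5P - 85 gives the equilibrium P* = 38, Q* = 105.
The floor of 107 is above the equilibrium price 38, so it binds.
At P = 107: Qd = 143 - 107 = 36 and Qs = 5·107 - 85 = 450.
Quantity traded falls to 36. At Q = 36 the demand price is 143 - 36 = 107 and the supply price is (85 + 36)/5 = 24.2.
Deadweight loss = ½ · (107 - 24.2) · (105 - 36) = ½ · 82.8 · 69 = 2856.6.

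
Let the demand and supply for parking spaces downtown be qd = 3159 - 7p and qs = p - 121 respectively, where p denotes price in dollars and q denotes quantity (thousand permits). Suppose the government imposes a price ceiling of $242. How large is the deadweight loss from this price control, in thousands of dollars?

Without the control the market clears where 3159 - 7p = p - 121, i.e. p* = 410 and q* = 289.
The ceiling of 242 is below the equilibrium price 410, so it binds.
At p = 242: qd = 3159 - 7·242 = 1465 and qs = 242 - 121 = 121.
Quantity traded falls to 121. At q = 121 the demand price is (3159 - 121)/7 = 434 and the supply price is 121 + 121 = 242.
Deadweight loss = ½ · (434 - 242) · (289 - 121) = ½ · 192 · 168 = 16128.

16128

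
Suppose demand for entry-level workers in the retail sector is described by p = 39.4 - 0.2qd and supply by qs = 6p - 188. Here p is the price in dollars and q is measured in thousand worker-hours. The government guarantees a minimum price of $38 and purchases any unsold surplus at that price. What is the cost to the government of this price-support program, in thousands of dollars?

Rearranging demand gives qd = 197 - 5p. In a free market, 197 - 5p = 6p - 188 gives the equilibrium p* = 35, q* = 22.
Since 38 > 35, the floor is binding.
At p = 38: qd = 197 - 5·38 = 7 and qs = 6·38 - 188 = 40.
Surplus = qs - qd = 33.
Government expenditure = surplus × support price = 33 × 38 = 1254.

1254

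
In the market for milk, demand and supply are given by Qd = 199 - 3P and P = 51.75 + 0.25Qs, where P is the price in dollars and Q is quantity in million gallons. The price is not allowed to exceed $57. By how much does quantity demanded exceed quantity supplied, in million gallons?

7

Rearranging supply gives Qs = 4P - 207. Setting quantity demanded equal to quantity supplied, 199 - 3P = 4P - 207, gives P* = 58 and Q* = 25.
Because the ceiling (57) lies below the market-clearing price, it is binding.
At P = 57: Qd = 199 - 3·57 = 28 and Qs = 4·57 - 207 = 21.
Shortage = Qd - Qs = 28 - 21 = 7.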